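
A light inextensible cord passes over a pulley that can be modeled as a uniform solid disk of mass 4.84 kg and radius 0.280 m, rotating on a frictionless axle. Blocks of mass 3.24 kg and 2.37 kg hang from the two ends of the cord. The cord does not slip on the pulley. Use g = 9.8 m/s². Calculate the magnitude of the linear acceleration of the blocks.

a ≈ 1.06 m/s²

I = ½MR² = (1/2)(4.84)(0.280)² = 0.1897 kg·m².
Heavier block: m₁g − T₁ = m₁a. Lighter block: T₂ − m₂g = m₂a.
Pulley: (T₁ − T₂)R = Iα = I(a/R), so T₁ − T₂ = (I/R²)a = (1/2)M_p a = 2.420·a.
Adding the three: (m₁ − m₂)g = (m₁ + m₂ + 2.420)a, so a = (3.24 − 2.37)(9.8)/(3.24 + 2.37 + 2.420) = 1.062 m/s².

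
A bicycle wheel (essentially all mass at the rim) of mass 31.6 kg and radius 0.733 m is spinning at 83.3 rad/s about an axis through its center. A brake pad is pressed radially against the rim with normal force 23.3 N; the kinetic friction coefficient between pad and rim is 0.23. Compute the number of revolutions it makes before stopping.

≈ 2390 revolutions

I = MR² = (31.6)(0.733)² = 16.98 kg·m².
Friction force f = μN = (0.23)(23.3) = 5.359 N at the rim; torque magnitude τ = fR = 3.928 N·m, opposing ω.
|α| = τ/I = 3.928/16.98 = 0.2314 rad/s² (deceleration).
ω² = ω₀² − 2|α|θ with ω = 0 ⇒ θ = ω₀²/(2|α|) = 15000 rad = 2387 rev.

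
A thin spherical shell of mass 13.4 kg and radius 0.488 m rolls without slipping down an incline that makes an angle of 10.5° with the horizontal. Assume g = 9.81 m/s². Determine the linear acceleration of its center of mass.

Translation along the incline: Mg sinθ − f = Ma.
Rotation about the center: fR = Iα with I = (2/3)MR². No-slip gives a = αR, so f = (I/R²)a = (2/3)M a.
Substituting: Mg sinθ = (1 + 0.6667)Ma, so a = g sinθ/(1 + 0.6667) = (9.81) sin 10.5° / 1.667 = 1.073 m/s².

a ≈ 1.07 m/s²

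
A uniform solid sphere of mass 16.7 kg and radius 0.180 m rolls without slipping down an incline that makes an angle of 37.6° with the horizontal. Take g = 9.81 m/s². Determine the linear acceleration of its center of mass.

Translation along the incline: Mg sinθ − f = Ma.
Rotation about the center: fR = Iα with I = (2/5)MR². No-slip gives a = αR, so f = (I/R²)a = (2/5)M a.
Substituting: Mg sinθ = (1 + 0.4000)Ma, so a = g sinθ/(1 + 0.4000) = (9.81) sin 37.6° / 1.400 = 4.275 m/s².

a ≈ 4.28 m/s²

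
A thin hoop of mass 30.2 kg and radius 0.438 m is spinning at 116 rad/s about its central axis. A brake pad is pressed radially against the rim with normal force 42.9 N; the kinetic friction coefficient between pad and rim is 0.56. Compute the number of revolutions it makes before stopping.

I = MR² = (30.2)(0.438)² = 5.794 kg·m².
Friction force f = μN = (0.56)(42.9) = 24.02 N at the rim; torque magnitude τ = fR = 10.52 N·m, opposing ω.
|α| = τ/I = 10.52/5.794 = 1.816 rad/s² (deceleration).
ω² = ω₀² − 2|α|θ with ω = 0 ⇒ θ = ω₀²/(2|α|) = 3704 rad = 589.6 rev.

≈ 590 revolutions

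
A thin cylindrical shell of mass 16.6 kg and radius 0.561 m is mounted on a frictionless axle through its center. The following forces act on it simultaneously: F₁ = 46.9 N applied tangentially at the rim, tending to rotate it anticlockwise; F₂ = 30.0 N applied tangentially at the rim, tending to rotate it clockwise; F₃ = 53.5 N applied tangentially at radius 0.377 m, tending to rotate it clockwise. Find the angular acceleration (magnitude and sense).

I = MR² = (16.6)(0.561)² = 5.224 kg·m².
Taking anticlockwise as positive: τ₁ = +(46.9)(0.561) = +26.31 N·m; τ₂ = −(30.0)(0.561) = −16.83 N·m; τ₃ = −(53.5)(0.377) = −20.17 N·m.
Net torque τ = -10.69 N·m.
α = τ/I = -10.69/5.224 = -2.046 rad/s².

α ≈ 2.05 rad/s², clockwise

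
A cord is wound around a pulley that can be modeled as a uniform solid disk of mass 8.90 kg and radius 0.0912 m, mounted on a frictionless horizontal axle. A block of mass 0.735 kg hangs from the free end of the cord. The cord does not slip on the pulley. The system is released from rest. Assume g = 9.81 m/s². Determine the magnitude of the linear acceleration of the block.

a ≈ 1.39 m/s²

I = ½MR² = (1/2)(8.90)(0.0912)² = 0.03701 kg·m².
Block: mg − T = ma. Pulley: TR = Iα. No-slip: a = αR, so T = (I/R²)a = 4.450·a.
Then mg = (m + 4.450)a, so a = (0.735)(9.81)/(0.735 + 4.450) = 1.391 m/s².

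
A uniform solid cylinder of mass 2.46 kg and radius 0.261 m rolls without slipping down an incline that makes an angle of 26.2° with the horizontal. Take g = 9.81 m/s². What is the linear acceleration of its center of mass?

Translation along the incline: Mg sinθ − f = Ma.
Rotation about the center: fR = Iα with I = ½MR². No-slip gives a = αR, so f = (I/R²)a = (1/2)M a.
Substituting: Mg sinθ = (1 + 0.5000)Ma, so a = g sinθ/(1 + 0.5000) = (9.81) sin 26.2° / 1.500 = 2.887 m/s².

a ≈ 2.89 m/s²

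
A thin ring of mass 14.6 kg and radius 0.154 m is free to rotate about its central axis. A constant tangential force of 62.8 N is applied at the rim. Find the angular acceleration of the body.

α ≈ 27.9 rad/s²

I = MR² = (14.6)(0.154)² = 0.3463 kg·m².
τ = F R = (62.8)(0.154) = 9.671 N·m.
Newton's second law for rotation, τ = Iα, gives α = τ/I = 9.671/0.3463 = 27.93 rad/s².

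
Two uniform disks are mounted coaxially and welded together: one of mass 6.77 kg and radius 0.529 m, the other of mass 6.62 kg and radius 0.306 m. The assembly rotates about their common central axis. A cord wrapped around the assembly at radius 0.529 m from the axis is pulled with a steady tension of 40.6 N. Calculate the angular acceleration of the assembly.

I = ½M₁R₁² + ½M₂R₂² = ½(6.77)(0.529)² + ½(6.62)(0.306)² = 1.257 kg·m².
τ = F r = (40.6)(0.529) = 21.48 N·m.
α = τ/I = 21.48/1.257 = 17.08 rad/s².

α ≈ 17.1 rad/s²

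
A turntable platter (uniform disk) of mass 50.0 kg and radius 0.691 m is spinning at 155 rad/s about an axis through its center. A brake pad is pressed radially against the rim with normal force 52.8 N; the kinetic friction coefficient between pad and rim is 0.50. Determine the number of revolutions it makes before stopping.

≈ 1250 revolutions

I = ½MR² = (1/2)(50.0)(0.691)² = 11.94 kg·m².
Friction force f = μN = (0.50)(52.8) = 26.40 N at the rim; torque magnitude τ = fR = 18.24 N·m, opposing ω.
|α| = τ/I = 18.24/11.94 = 1.528 rad/s² (deceleration).
ω² = ω₀² − 2|α|θ with ω = 0 ⇒ θ = ω₀²/(2|α|) = 7860 rad = 1251 rev.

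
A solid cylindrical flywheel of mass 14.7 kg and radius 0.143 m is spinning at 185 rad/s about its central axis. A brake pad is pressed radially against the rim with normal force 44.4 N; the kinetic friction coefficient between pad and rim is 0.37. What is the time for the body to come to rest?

t ≈ 11.8 s

I = ½MR² = (1/2)(14.7)(0.143)² = 0.1503 kg·m².
Friction force f = μN = (0.37)(44.4) = 16.43 N at the rim; torque magnitude τ = fR = 2.349 N·m, opposing ω.
|α| = τ/I = 2.349/0.1503 = 15.63 rad/s² (deceleration).
0 = ω₀ − |α|t ⇒ t = ω₀/|α| = 185/15.63 = 11.84 s.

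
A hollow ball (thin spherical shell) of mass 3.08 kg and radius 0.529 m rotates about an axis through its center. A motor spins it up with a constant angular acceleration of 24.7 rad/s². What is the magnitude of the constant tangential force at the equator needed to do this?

I = (2/3)MR² = (2/3)(3.08)(0.529)² = 0.5746 kg·m².
The required torque is τ = Iα = (0.5746)(24.70) = 14.19 N·m.
A tangential force at the equator gives τ = FR, so F = τ/R = 14.19/0.529 = 26.83 N.

F ≈ 26.8 N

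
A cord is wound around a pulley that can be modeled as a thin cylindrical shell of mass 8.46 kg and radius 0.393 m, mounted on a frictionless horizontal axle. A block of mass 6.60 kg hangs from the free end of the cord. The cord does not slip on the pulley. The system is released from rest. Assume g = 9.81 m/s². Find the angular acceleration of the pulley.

α ≈ 10.9 rad/s²

I = MR² = (8.46)(0.393)² = 1.307 kg·m².
Block: mg − T = ma. Pulley: TR = Iα. No-slip: a = αR, so T = (I/R²)a = 8.460·a.
Then mg = (m + 8.460)a, so a = (6.60)(9.81)/(6.60 + 8.460) = 4.299 m/s².
α = a/R = 4.299/0.393 = 10.94 rad/s².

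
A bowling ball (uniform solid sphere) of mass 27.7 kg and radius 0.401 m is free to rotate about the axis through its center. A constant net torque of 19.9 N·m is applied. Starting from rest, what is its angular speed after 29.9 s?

ω ≈ 334 rad/s

I = (2/5)MR² = (2/5)(27.7)(0.401)² = 1.782 kg·m².
α = τ/I = 19.9/1.782 = 11.17 rad/s².
ω = ω₀ + αt = 0 + (11.17)(29.9) = 334.0 rad/s.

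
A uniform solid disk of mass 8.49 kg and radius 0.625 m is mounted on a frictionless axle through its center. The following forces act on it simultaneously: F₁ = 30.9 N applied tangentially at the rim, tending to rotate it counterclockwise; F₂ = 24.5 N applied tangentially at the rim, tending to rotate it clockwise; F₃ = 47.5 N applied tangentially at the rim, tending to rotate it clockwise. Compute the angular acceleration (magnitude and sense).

I = ½MR² = (1/2)(8.49)(0.625)² = 1.658 kg·m².
Taking counterclockwise as positive: τ₁ = +(30.9)(0.625) = +19.31 N·m; τ₂ = −(24.5)(0.625) = −15.31 N·m; τ₃ = −(47.5)(0.625) = −29.69 N·m.
Net torque τ = -25.69 N·m.
α = τ/I = -25.69/1.658 = -15.49 rad/s².

α ≈ 15.5 rad/s², clockwise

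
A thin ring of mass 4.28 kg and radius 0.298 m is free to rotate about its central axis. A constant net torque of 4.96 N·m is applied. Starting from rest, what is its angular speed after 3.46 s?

I = MR² = (4.28)(0.298)² = 0.3801 kg·m².
α = τ/I = 4.96/0.3801 = 13.05 rad/s².
ω = ω₀ + αt = 0 + (13.05)(3.46) = 45.15 rad/s.

ω ≈ 45.2 rad/s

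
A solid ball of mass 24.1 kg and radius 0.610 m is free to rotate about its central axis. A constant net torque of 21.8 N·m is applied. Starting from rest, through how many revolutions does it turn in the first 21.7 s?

I = (2/5)MR² = (2/5)(24.1)(0.610)² = 3.587 kg·m².
α = τ/I = 21.8/3.587 = 6.077 rad/s².
θ = ½αt² = ½(6.077)(21.7)² = 1431 rad.
Revolutions = θ/(2π) = 227.7.

≈ 228 revolutions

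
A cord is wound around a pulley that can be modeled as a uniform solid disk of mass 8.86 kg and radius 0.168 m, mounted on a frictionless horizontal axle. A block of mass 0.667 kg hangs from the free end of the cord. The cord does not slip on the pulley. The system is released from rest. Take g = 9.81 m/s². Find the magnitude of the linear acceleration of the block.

a ≈ 1.28 m/s²

I = ½MR² = (1/2)(8.86)(0.168)² = 0.1250 kg·m².
Block: mg − T = ma. Pulley: TR = Iα. No-slip: a = αR, so T = (I/R²)a = 4.430·a.
Then mg = (m + 4.430)a, so a = (0.667)(9.81)/(0.667 + 4.430) = 1.284 m/s².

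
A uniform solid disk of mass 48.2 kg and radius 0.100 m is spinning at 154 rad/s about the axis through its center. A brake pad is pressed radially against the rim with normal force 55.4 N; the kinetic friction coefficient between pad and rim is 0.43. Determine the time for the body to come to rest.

I = ½MR² = (1/2)(48.2)(0.100)² = 0.2410 kg·m².
Friction force f = μN = (0.43)(55.4) = 23.82 N at the rim; torque magnitude τ = fR = 2.382 N·m, opposing ω.
|α| = τ/I = 2.382/0.2410 = 9.885 rad/s² (deceleration).
0 = ω₀ − |α|t ⇒ t = ω₀/|α| = 154/9.885 = 15.58 s.

t ≈ 15.6 s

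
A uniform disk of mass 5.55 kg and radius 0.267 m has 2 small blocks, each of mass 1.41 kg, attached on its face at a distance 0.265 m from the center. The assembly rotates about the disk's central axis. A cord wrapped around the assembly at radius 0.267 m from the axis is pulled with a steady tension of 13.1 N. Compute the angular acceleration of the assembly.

I_disk = ½MR² = ½(5.55)(0.267)² = 0.1978 kg·m².
I_blocks = 2·m·r² = 2(1.41)(0.265)² = 0.1980 kg·m².
Total I = 0.3959 kg·m².
τ = F r = (13.1)(0.267) = 3.498 N·m.
α = τ/I = 3.498/0.3959 = 8.836 rad/s².

α ≈ 8.84 rad/s²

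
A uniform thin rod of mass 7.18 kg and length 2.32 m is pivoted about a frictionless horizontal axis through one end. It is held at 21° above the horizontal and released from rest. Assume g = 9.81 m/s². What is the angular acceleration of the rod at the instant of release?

α ≈ 5.92 rad/s²

About the pivot, I = (1/3)ML² = (1/3)(7.18)(2.32)² = 12.88 kg·m².
The weight acts at the center, a distance L/2 = 1.160 m from the pivot; τ = Mg(L/2) cos 21° = 76.28 N·m.
α = τ/I = 76.28/12.88 = 5.921 rad/s².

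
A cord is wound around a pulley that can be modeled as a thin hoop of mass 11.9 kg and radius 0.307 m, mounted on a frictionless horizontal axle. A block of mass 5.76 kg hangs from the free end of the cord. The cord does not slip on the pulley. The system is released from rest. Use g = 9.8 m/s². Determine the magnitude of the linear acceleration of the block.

I = MR² = (11.9)(0.307)² = 1.122 kg·m².
Block: mg − T = ma. Pulley: TR = Iα. No-slip: a = αR, so T = (I/R²)a = 11.90·a.
Then mg = (m + 11.90)a, so a = (5.76)(9.8)/(5.76 + 11.90) = 3.196 m/s².

a ≈ 3.20 m/s²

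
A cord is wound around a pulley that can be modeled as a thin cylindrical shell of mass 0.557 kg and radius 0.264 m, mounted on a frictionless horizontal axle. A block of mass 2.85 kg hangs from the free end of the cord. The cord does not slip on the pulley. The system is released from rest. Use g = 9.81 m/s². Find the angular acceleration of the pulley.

α ≈ 31.1 rad/s²

I = MR² = (0.557)(0.264)² = 0.03882 kg·m².
Block: mg − T = ma. Pulley: TR = Iα. No-slip: a = αR, so T = (I/R²)a = 0.5570·a.
Then mg = (m + 0.5570)a, so a = (2.85)(9.81)/(2.85 + 0.5570) = 8.206 m/s².
α = a/R = 8.206/0.264 = 31.08 rad/s².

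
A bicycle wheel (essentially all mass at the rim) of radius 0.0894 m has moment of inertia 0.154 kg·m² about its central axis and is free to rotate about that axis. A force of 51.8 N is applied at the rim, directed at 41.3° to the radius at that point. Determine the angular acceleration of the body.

Only the tangential component produces torque: τ = F R sinθ = (51.8)(0.0894) sin 41.3° = 3.056 N·m.
From τ = Iα: α = 3.056/0.1540 = 19.85 rad/s².

α ≈ 19.8 rad/s²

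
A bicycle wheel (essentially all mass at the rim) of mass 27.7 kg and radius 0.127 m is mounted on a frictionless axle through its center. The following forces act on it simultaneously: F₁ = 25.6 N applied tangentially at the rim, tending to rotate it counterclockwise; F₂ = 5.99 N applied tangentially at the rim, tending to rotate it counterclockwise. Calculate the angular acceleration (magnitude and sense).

I = MR² = (27.7)(0.127)² = 0.4468 kg·m².
Taking counterclockwise as positive: τ₁ = +(25.6)(0.127) = +3.251 N·m; τ₂ = +(5.99)(0.127) = +0.7607 N·m.
Net torque τ = 4.012 N·m.
α = τ/I = 4.012/0.4468 = 8.980 rad/s².

α ≈ 8.98 rad/s², counterclockwise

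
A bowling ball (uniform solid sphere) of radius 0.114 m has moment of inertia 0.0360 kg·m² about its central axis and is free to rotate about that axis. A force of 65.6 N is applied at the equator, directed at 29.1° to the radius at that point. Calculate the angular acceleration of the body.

Only the tangential component produces torque: τ = F R sinθ = (65.6)(0.114) sin 29.1° = 3.637 N·m.
From τ = Iα: α = 3.637/0.03600 = 101.0 rad/s².

α ≈ 101 rad/s²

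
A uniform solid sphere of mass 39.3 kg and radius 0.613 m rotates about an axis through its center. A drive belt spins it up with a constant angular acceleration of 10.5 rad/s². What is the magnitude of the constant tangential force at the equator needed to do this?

F ≈ 101 N

I = (2/5)MR² = (2/5)(39.3)(0.613)² = 5.907 kg·m².
The required torque is τ = Iα = (5.907)(10.50) = 62.02 N·m.
A tangential force at the equator gives τ = FR, so F = τ/R = 62.02/0.613 = 101.2 N.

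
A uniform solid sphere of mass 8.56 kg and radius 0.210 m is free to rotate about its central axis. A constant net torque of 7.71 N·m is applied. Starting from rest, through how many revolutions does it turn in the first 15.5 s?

≈ 976 revolutions

I = (2/5)MR² = (2/5)(8.56)(0.210)² = 0.1510 kg·m².
α = τ/I = 7.71/0.1510 = 51.06 rad/s².
θ = ½αt² = ½(51.06)(15.5)² = 6134 rad.
Revolutions = θ/(2π) = 976.2.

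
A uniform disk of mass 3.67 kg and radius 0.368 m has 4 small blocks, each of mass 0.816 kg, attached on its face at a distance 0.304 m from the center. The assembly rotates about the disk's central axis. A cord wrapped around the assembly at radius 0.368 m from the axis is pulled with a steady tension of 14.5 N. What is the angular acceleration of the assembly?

α ≈ 9.70 rad/s²

I_disk = ½MR² = ½(3.67)(0.368)² = 0.2485 kg·m².
I_blocks = 4·m·r² = 4(0.816)(0.304)² = 0.3016 kg·m².
Total I = 0.5501 kg·m².
τ = F r = (14.5)(0.368) = 5.336 N·m.
α = τ/I = 5.336/0.5501 = 9.699 rad/s².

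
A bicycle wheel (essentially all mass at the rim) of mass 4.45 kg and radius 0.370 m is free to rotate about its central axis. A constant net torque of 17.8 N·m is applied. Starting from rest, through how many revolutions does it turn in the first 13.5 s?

≈ 424 revolutions

I = MR² = (4.45)(0.370)² = 0.6092 kg·m².
α = τ/I = 17.8/0.6092 = 29.22 rad/s².
θ = ½αt² = ½(29.22)(13.5)² = 2663 rad.
Revolutions = θ/(2π) = 423.8.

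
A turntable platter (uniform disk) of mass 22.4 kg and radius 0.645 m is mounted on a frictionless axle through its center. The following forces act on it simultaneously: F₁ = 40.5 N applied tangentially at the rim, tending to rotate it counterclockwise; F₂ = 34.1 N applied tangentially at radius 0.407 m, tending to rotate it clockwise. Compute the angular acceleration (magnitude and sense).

α ≈ 2.63 rad/s², counterclockwise

I = ½MR² = (1/2)(22.4)(0.645)² = 4.659 kg·m².
Taking counterclockwise as positive: τ₁ = +(40.5)(0.645) = +26.12 N·m; τ₂ = −(34.1)(0.407) = −13.88 N·m.
Net torque τ = 12.24 N·m.
α = τ/I = 12.24/4.659 = 2.628 rad/s².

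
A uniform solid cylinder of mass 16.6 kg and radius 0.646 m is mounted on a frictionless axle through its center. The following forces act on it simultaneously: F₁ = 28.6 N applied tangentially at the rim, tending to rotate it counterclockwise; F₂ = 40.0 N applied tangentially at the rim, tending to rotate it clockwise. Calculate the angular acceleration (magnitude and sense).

I = ½MR² = (1/2)(16.6)(0.646)² = 3.464 kg·m².
Taking counterclockwise as positive: τ₁ = +(28.6)(0.646) = +18.48 N·m; τ₂ = −(40.0)(0.646) = −25.84 N·m.
Net torque τ = -7.364 N·m.
α = τ/I = -7.364/3.464 = -2.126 rad/s².

α ≈ 2.13 rad/s², clockwise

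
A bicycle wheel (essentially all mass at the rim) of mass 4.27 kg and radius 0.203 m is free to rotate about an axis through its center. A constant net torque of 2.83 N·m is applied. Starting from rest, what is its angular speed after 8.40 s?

ω ≈ 135 rad/s

I = MR² = (4.27)(0.203)² = 0.1760 kg·m².
α = τ/I = 2.83/0.1760 = 16.08 rad/s².
ω = ω₀ + αt = 0 + (16.08)(8.40) = 135.1 rad/s.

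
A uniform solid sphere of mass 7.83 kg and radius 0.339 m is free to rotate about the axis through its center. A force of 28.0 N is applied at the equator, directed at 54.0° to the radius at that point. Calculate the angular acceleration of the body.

α ≈ 21.3 rad/s²

I = (2/5)MR² = (2/5)(7.83)(0.339)² = 0.3599 kg·m².
Only the tangential component produces torque: τ = F R sinθ = (28.0)(0.339) sin 54.0° = 7.679 N·m.
From τ = Iα: α = 7.679/0.3599 = 21.34 rad/s².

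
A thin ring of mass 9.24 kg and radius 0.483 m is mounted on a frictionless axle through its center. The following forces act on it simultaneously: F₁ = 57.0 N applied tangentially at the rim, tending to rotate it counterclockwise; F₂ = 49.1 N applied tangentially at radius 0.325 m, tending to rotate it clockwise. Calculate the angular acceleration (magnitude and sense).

α ≈ 5.37 rad/s², counterclockwise

I = MR² = (9.24)(0.483)² = 2.156 kg·m².
Taking counterclockwise as positive: τ₁ = +(57.0)(0.483) = +27.53 N·m; τ₂ = −(49.1)(0.325) = −15.96 N·m.
Net torque τ = 11.57 N·m.
α = τ/I = 11.57/2.156 = 5.369 rad/s².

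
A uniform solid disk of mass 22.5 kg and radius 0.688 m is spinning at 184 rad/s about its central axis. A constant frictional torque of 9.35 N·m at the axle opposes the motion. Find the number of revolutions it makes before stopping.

≈ 1530 revolutions

I = ½MR² = (1/2)(22.5)(0.688)² = 5.325 kg·m².
The net torque has magnitude 9.35 N·m, opposing ω.
|α| = τ/I = 9.350/5.325 = 1.756 rad/s² (deceleration).
ω² = ω₀² − 2|α|θ with ω = 0 ⇒ θ = ω₀²/(2|α|) = 9641 rad = 1534 rev.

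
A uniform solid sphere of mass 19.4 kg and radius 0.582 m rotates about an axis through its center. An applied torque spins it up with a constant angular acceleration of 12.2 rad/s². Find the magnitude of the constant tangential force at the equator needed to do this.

F ≈ 55.1 N

I = (2/5)MR² = (2/5)(19.4)(0.582)² = 2.628 kg·m².
The required torque is τ = Iα = (2.628)(12.20) = 32.07 N·m.
A tangential force at the equator gives τ = FR, so F = τ/R = 32.07/0.582 = 55.10 N.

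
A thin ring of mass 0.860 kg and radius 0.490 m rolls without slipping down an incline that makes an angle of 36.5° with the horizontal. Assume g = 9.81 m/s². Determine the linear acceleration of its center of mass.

a ≈ 2.92 m/s²

Translation along the incline: Mg sinθ − f = Ma.
Rotation about the center: fR = Iα with I = MR². No-slip gives a = αR, so f = (I/R²)a = M a.
Substituting: Mg sinθ = (1 + 1.000)Ma, so a = g sinθ/(1 + 1.000) = (9.81) sin 36.5° / 2.000 = 2.918 m/s².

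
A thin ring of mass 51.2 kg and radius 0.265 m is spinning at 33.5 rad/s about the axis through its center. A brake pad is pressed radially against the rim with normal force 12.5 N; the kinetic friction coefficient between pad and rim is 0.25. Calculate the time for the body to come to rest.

I = MR² = (51.2)(0.265)² = 3.596 kg·m².
Friction force f = μN = (0.25)(12.5) = 3.125 N at the rim; torque magnitude τ = fR = 0.8281 N·m, opposing ω.
|α| = τ/I = 0.8281/3.596 = 0.2303 rad/s² (deceleration).
0 = ω₀ − |α|t ⇒ t = ω₀/|α| = 33.5/0.2303 = 145.4 s.

t ≈ 145 s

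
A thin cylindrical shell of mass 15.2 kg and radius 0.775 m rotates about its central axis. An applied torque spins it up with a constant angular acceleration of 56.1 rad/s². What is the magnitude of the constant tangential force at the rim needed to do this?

F ≈ 661 N

I = MR² = (15.2)(0.775)² = 9.130 kg·m².
The required torque is τ = Iα = (9.130)(56.10) = 512.2 N·m.
A tangential force at the rim gives τ = FR, so F = τ/R = 512.2/0.775 = 660.9 N.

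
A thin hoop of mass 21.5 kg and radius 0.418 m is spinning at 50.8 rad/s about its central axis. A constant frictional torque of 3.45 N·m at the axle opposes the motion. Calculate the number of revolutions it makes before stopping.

≈ 224 revolutions

I = MR² = (21.5)(0.418)² = 3.757 kg·m².
The net torque has magnitude 3.45 N·m, opposing ω.
|α| = τ/I = 3.450/3.757 = 0.9184 rad/s² (deceleration).
ω² = ω₀² − 2|α|θ with ω = 0 ⇒ θ = ω₀²/(2|α|) = 1405 rad = 223.6 rev.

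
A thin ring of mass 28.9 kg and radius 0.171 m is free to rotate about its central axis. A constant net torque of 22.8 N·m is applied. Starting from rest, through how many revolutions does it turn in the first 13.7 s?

I = MR² = (28.9)(0.171)² = 0.8451 kg·m².
α = τ/I = 22.8/0.8451 = 26.98 rad/s².
θ = ½αt² = ½(26.98)(13.7)² = 2532 rad.
Revolutions = θ/(2π) = 403.0.

≈ 403 revolutions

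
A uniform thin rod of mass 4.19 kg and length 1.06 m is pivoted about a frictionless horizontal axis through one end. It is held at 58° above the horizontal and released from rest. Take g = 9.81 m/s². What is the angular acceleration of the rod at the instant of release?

α ≈ 7.36 rad/s²

About the pivot, I = (1/3)ML² = (1/3)(4.19)(1.06)² = 1.569 kg·m².
The weight acts at the center, a distance L/2 = 0.5300 m from the pivot; τ = Mg(L/2) cos 58° = 11.54 N·m.
α = τ/I = 11.54/1.569 = 7.356 rad/s².
(Equivalently α = (3g/(2L)) cos 58° = 7.356 rad/s².)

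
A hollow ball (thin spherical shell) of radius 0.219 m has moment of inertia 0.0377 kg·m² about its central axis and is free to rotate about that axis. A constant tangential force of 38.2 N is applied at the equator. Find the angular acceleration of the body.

τ = F R = (38.2)(0.219) = 8.366 N·m.
Newton's second law for rotation, τ = Iα, gives α = τ/I = 8.366/0.03770 = 221.9 rad/s².

α ≈ 222 rad/s²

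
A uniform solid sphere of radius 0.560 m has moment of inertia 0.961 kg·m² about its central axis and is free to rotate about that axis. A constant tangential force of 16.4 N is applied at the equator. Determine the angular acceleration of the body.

τ = F R = (16.4)(0.560) = 9.184 N·m.
From τ = Iα: α = 9.184/0.9610 = 9.557 rad/s².

α ≈ 9.56 rad/s²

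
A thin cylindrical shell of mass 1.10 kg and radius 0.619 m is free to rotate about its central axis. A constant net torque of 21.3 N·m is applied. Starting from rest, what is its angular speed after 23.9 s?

I = MR² = (1.10)(0.619)² = 0.4215 kg·m².
α = τ/I = 21.3/0.4215 = 50.54 rad/s².
ω = ω₀ + αt = 0 + (50.54)(23.9) = 1208 rad/s.

ω ≈ 1210 rad/s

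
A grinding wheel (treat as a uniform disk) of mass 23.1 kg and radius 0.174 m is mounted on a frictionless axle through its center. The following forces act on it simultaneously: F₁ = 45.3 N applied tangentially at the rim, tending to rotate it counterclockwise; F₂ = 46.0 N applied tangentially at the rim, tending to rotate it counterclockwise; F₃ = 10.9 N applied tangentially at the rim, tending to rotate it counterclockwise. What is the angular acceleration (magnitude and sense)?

α ≈ 50.9 rad/s², counterclockwise

I = ½MR² = (1/2)(23.1)(0.174)² = 0.3497 kg·m².
Taking counterclockwise as positive: τ₁ = +(45.3)(0.174) = +7.882 N·m; τ₂ = +(46.0)(0.174) = +8.004 N·m; τ₃ = +(10.9)(0.174) = +1.897 N·m.
Net torque τ = 17.78 N·m.
α = τ/I = 17.78/0.3497 = 50.85 rad/s².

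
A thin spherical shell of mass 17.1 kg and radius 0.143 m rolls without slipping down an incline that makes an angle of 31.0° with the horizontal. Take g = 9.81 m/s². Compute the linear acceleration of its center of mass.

Translation along the incline: Mg sinθ − f = Ma.
Rotation about the center: fR = Iα with I = (2/3)MR². No-slip gives a = αR, so f = (I/R²)a = (2/3)M a.
Substituting: Mg sinθ = (1 + 0.6667)Ma, so a = g sinθ/(1 + 0.6667) = (9.81) sin 31.0° / 1.667 = 3.032 m/s².

a ≈ 3.03 m/s²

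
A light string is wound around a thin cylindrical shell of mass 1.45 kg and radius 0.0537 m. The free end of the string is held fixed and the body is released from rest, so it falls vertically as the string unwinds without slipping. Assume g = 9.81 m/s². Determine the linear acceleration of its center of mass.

a ≈ 4.91 m/s²

Translation: Mg − T = Ma. Rotation about the center: TR = Iα with I = MR².
With a = αR: T = (I/R²)a = M a, so Mg = (1 + 1.000)Ma.
a = g/(1 + 1.000) = 9.81/2.000 = 4.905 m/s².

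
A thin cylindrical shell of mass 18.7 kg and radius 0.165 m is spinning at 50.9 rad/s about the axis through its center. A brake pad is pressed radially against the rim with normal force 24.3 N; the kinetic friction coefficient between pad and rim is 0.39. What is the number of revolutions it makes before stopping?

≈ 67.1 revolutions

I = MR² = (18.7)(0.165)² = 0.5091 kg·m².
Friction force f = μN = (0.39)(24.3) = 9.477 N at the rim; torque magnitude τ = fR = 1.564 N·m, opposing ω.
|α| = τ/I = 1.564/0.5091 = 3.071 rad/s² (deceleration).
ω² = ω₀² − 2|α|θ with ω = 0 ⇒ θ = ω₀²/(2|α|) = 421.8 rad = 67.12 rev.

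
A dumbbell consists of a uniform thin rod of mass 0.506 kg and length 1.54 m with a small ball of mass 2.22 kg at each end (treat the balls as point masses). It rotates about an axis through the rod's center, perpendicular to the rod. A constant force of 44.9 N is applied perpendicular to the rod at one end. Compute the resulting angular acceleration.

I_rod = (1/12)ML² = (1/12)(0.506)(1.54)² = 0.1000 kg·m².
I_balls = 2·m·(L/2)² = 2(2.22)(0.7700)² = 2.632 kg·m².
Total I = 2.732 kg·m².
τ = F·(L/2) = (44.9)(0.770) = 34.57 N·m.
α = τ/I = 34.57/2.732 = 12.65 rad/s².

α ≈ 12.7 rad/s²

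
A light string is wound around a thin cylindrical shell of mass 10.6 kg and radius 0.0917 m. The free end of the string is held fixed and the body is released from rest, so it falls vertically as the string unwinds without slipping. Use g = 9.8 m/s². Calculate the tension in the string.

T ≈ 51.9 N

Translation: Mg − T = Ma. Rotation about the center: TR = Iα with I = MR².
With a = αR: T = (I/R²)a = M a, so Mg = (1 + 1.000)Ma.
a = g/(1 + 1.000) = 9.8/2.000 = 4.900 m/s².
T = 1.000·M·a = (1.000)(10.6)(4.900) = 51.94 N.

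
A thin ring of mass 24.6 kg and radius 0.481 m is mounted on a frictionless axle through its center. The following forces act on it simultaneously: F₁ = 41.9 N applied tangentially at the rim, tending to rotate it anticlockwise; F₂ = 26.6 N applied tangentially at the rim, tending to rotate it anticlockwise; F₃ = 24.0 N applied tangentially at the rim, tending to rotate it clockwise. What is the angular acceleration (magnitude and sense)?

α ≈ 3.76 rad/s², anticlockwise

I = MR² = (24.6)(0.481)² = 5.691 kg·m².
Taking anticlockwise as positive: τ₁ = +(41.9)(0.481) = +20.15 N·m; τ₂ = +(26.6)(0.481) = +12.79 N·m; τ₃ = −(24.0)(0.481) = −11.54 N·m.
Net torque τ = 21.40 N·m.
α = τ/I = 21.40/5.691 = 3.761 rad/s².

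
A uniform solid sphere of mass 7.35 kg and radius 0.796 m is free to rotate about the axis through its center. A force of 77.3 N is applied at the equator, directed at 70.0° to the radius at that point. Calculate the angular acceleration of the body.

α ≈ 31.0 rad/s²

I = (2/5)MR² = (2/5)(7.35)(0.796)² = 1.863 kg·m².
Only the tangential component produces torque: τ = F R sinθ = (77.3)(0.796) sin 70.0° = 57.82 N·m.
Newton's second law for rotation, τ = Iα, gives α = τ/I = 57.82/1.863 = 31.04 rad/s².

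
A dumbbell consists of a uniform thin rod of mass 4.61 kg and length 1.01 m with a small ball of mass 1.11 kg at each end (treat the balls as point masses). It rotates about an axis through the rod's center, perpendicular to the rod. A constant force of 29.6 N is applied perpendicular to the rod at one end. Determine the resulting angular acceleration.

I_rod = (1/12)ML² = (1/12)(4.61)(1.01)² = 0.3919 kg·m².
I_balls = 2·m·(L/2)² = 2(1.11)(0.5050)² = 0.5662 kg·m².
Total I = 0.9580 kg·m².
τ = F·(L/2) = (29.6)(0.505) = 14.95 N·m.
α = τ/I = 14.95/0.9580 = 15.60 rad/s².

α ≈ 15.6 rad/s²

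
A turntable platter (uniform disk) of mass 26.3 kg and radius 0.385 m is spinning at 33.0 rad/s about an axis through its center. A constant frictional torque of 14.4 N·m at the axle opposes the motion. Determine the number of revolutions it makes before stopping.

I = ½MR² = (1/2)(26.3)(0.385)² = 1.949 kg·m².
The net torque has magnitude 14.4 N·m, opposing ω.
|α| = τ/I = 14.40/1.949 = 7.388 rad/s² (deceleration).
ω² = ω₀² − 2|α|θ with ω = 0 ⇒ θ = ω₀²/(2|α|) = 73.70 rad = 11.73 rev.

≈ 11.7 revolutions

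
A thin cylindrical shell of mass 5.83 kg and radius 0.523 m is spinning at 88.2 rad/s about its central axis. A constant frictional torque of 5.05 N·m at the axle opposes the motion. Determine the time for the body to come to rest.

I = MR² = (5.83)(0.523)² = 1.595 kg·m².
The net torque has magnitude 5.05 N·m, opposing ω.
|α| = τ/I = 5.050/1.595 = 3.167 rad/s² (deceleration).
0 = ω₀ − |α|t ⇒ t = ω₀/|α| = 88.2/3.167 = 27.85 s.

t ≈ 27.9 s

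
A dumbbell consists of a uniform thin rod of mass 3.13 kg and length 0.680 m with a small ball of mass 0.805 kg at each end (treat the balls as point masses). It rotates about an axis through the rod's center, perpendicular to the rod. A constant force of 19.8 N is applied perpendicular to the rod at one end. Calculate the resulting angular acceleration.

α ≈ 21.9 rad/s²

I_rod = (1/12)ML² = (1/12)(3.13)(0.680)² = 0.1206 kg·m².
I_balls = 2·m·(L/2)² = 2(0.805)(0.3400)² = 0.1861 kg·m².
Total I = 0.3067 kg·m².
τ = F·(L/2) = (19.8)(0.340) = 6.732 N·m.
α = τ/I = 6.732/0.3067 = 21.95 rad/s².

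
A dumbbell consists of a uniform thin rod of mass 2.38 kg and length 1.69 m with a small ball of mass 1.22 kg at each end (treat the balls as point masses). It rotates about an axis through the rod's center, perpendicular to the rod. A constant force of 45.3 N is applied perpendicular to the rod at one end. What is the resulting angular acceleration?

α ≈ 16.6 rad/s²

I_rod = (1/12)ML² = (1/12)(2.38)(1.69)² = 0.5665 kg·m².
I_balls = 2·m·(L/2)² = 2(1.22)(0.8450)² = 1.742 kg·m².
Total I = 2.309 kg·m².
τ = F·(L/2) = (45.3)(0.845) = 38.28 N·m.
α = τ/I = 38.28/2.309 = 16.58 rad/s².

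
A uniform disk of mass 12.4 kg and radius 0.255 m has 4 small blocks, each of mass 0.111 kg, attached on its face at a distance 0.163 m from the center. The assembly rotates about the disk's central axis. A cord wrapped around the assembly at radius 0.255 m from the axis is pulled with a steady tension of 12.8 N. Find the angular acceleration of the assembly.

α ≈ 7.87 rad/s²

I_disk = ½MR² = ½(12.4)(0.255)² = 0.4032 kg·m².
I_blocks = 4·m·r² = 4(0.111)(0.163)² = 0.01180 kg·m².
Total I = 0.4150 kg·m².
τ = F r = (12.8)(0.255) = 3.264 N·m.
α = τ/I = 3.264/0.4150 = 7.866 rad/s².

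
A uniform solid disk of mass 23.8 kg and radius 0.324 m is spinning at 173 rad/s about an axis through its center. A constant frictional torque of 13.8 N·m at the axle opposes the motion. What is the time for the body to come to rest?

t ≈ 15.7 s

I = ½MR² = (1/2)(23.8)(0.324)² = 1.249 kg·m².
The net torque has magnitude 13.8 N·m, opposing ω.
|α| = τ/I = 13.80/1.249 = 11.05 rad/s² (deceleration).
0 = ω₀ − |α|t ⇒ t = ω₀/|α| = 173/11.05 = 15.66 s.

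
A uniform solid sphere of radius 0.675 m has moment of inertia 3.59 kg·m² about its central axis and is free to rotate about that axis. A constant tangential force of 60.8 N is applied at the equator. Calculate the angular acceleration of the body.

α ≈ 11.4 rad/s²

τ = F R = (60.8)(0.675) = 41.04 N·m.
From τ = Iα: α = 41.04/3.590 = 11.43 rad/s².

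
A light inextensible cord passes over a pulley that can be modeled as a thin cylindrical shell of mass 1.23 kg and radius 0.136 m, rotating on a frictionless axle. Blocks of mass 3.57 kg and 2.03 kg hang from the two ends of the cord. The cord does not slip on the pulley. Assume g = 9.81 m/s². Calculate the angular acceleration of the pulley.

I = MR² = (1.23)(0.136)² = 0.02275 kg·m².
Heavier block: m₁g − T₁ = m₁a. Lighter block: T₂ − m₂g = m₂a.
Pulley: (T₁ − T₂)R = Iα = I(a/R), so T₁ − T₂ = (I/R²)a = 1·M_p a = 1.230·a.
Adding the three: (m₁ − m₂)g = (m₁ + m₂ + 1.230)a, so a = (3.57 − 2.03)(9.81)/(3.57 + 2.03 + 1.230) = 2.212 m/s².
α = a/R = 2.212/0.136 = 16.26 rad/s².

α ≈ 16.3 rad/s²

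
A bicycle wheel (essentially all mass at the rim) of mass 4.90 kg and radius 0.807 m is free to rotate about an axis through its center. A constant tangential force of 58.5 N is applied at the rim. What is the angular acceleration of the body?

I = MR² = (4.90)(0.807)² = 3.191 kg·m².
τ = F R = (58.5)(0.807) = 47.21 N·m.
From τ = Iα: α = 47.21/3.191 = 14.79 rad/s².

α ≈ 14.8 rad/s²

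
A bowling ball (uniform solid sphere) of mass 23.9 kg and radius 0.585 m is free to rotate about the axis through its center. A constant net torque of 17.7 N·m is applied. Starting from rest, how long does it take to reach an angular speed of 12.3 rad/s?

I = (2/5)MR² = (2/5)(23.9)(0.585)² = 3.272 kg·m².
α = τ/I = 17.7/3.272 = 5.410 rad/s².
ω = αt ⇒ t = ω/α = 12.3/5.410 = 2.274 s.

t ≈ 2.27 s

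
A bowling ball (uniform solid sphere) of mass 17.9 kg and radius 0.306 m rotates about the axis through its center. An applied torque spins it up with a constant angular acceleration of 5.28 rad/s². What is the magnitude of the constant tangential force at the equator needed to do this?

I = (2/5)MR² = (2/5)(17.9)(0.306)² = 0.6704 kg·m².
The required torque is τ = Iα = (0.6704)(5.280) = 3.540 N·m.
A tangential force at the equator gives τ = FR, so F = τ/R = 3.540/0.306 = 11.57 N.

F ≈ 11.6 N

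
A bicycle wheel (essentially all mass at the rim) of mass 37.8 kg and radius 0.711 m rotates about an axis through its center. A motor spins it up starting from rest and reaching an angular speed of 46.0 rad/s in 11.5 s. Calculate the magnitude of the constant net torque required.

I = MR² = (37.8)(0.711)² = 19.11 kg·m².
α = Δω/Δt = (46.0 − 0)/11.5 = 4.000 rad/s².
τ = Iα = (19.11)(4.000) = 76.43 N·m.

τ ≈ 76.4 N·m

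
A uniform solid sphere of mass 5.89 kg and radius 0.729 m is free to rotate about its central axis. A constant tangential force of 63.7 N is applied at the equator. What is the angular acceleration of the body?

α ≈ 37.1 rad/s²

I = (2/5)MR² = (2/5)(5.89)(0.729)² = 1.252 kg·m².
τ = F R = (63.7)(0.729) = 46.44 N·m.
Newton's second law for rotation, τ = Iα, gives α = τ/I = 46.44/1.252 = 37.09 rad/s².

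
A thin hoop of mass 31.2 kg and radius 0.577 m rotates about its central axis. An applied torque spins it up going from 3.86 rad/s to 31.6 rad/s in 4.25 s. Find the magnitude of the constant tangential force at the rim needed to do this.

F ≈ 118 N

I = MR² = (31.2)(0.577)² = 10.39 kg·m².
α = Δω/Δt = (31.6 − 3.86)/4.25 = 6.527 rad/s².
The required torque is τ = Iα = (10.39)(6.527) = 67.80 N·m.
A tangential force at the rim gives τ = FR, so F = τ/R = 67.80/0.577 = 117.5 N.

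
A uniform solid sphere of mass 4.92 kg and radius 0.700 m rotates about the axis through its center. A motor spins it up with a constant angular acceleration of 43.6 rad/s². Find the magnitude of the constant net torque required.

I = (2/5)MR² = (2/5)(4.92)(0.700)² = 0.9643 kg·m².
τ = Iα = (0.9643)(43.60) = 42.04 N·m.

τ ≈ 42.0 N·m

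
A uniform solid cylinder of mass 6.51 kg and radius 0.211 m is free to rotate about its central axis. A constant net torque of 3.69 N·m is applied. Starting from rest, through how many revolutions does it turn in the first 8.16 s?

I = ½MR² = (1/2)(6.51)(0.211)² = 0.1449 kg·m².
α = τ/I = 3.69/0.1449 = 25.46 rad/s².
θ = ½αt² = ½(25.46)(8.16)² = 847.7 rad.
Revolutions = θ/(2π) = 134.9.

≈ 135 revolutions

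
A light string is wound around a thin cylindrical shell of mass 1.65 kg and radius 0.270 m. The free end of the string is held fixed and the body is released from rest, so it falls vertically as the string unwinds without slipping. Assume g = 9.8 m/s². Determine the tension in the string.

Translation: Mg − T = Ma. Rotation about the center: TR = Iα with I = MR².
With a = αR: T = (I/R²)a = M a, so Mg = (1 + 1.000)Ma.
a = g/(1 + 1.000) = 9.8/2.000 = 4.900 m/s².
T = 1.000·M·a = (1.000)(1.65)(4.900) = 8.085 N.

T ≈ 8.09 N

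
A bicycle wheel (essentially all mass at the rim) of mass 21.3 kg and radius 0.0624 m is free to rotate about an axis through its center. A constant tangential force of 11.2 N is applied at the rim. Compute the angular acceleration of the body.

α ≈ 8.43 rad/s²

I = MR² = (21.3)(0.0624)² = 0.08294 kg·m².
τ = F R = (11.2)(0.0624) = 0.6989 N·m.
From τ = Iα: α = 0.6989/0.08294 = 8.427 rad/s².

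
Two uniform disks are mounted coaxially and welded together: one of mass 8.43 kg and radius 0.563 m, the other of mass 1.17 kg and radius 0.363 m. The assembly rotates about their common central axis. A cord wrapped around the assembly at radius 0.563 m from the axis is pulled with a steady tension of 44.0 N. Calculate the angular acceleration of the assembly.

I = ½M₁R₁² + ½M₂R₂² = ½(8.43)(0.563)² + ½(1.17)(0.363)² = 1.413 kg·m².
τ = F r = (44.0)(0.563) = 24.77 N·m.
α = τ/I = 24.77/1.413 = 17.53 rad/s².

α ≈ 17.5 rad/s²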